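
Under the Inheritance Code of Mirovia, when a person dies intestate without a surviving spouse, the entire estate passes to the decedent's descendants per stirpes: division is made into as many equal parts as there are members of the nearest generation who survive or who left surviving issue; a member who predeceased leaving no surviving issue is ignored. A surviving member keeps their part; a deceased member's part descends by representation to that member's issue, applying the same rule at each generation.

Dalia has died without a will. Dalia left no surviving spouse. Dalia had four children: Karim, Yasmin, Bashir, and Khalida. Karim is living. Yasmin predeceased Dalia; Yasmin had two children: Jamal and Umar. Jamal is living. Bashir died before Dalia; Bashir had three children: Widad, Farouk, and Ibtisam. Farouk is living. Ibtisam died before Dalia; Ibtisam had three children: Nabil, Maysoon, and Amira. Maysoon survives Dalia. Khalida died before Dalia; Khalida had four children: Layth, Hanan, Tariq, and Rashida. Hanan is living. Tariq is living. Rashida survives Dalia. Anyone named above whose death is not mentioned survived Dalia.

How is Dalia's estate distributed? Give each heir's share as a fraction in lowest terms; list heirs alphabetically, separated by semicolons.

There is no surviving spouse, so the entire estate passes to Dalia's descendants per stirpes.
The estate is divided into 4 equal shares of 1/4 among Karim, Yasmin, Bashir, Khalida.
Karim is living and takes 1/4.
Yasmin predeceased; the 1/4 allotted to Yasmin's branch passes to Yasmin's issue by representation.
The 1/4 is divided into 2 equal shares of 1/8 among Jamal, Umar.
Jamal is living and takes 1/8.
Umar is living and takes 1/8.
Bashir predeceased; the 1/4 allotted to Bashir's branch passes to Bashir's issue by representation.
The 1/4 is divided into 3 equal shares of 1/12 among Widad, Farouk, Ibtisam.
Widad is living and takes 1/12.
Farouk is living and takes 1/12.
Ibtisam predeceased; the 1/12 allotted to Ibtisam's branch passes to Ibtisam's issue by representation.
The 1/12 is divided into 3 equal shares of 1/36 among Nabil, Maysoon, Amira.
Nabil is living and takes 1/36.
Maysoon is living and takes 1/36.
Amira is living and takes 1/36.
Khalida predeceased; the 1/4 allotted to Khalida's branch passes to Khalida's issue by representation.
The 1/4 is divided into 4 equal shares of 1/16 among Layth, Hanan, Tariq, Rashida.
Layth is living and takes 1/16.
Hanan is living and takes 1/16.
Tariq is living and takes 1/16.
Rashida is living and takes 1/16.

Amira 1/36; Farouk 1/12; Hanan 1/16; Jamal 1/8; Karim 1/4; Layth 1/16; Maysoon 1/36; Nabil 1/36; Rashida 1/16; Tariq 1/16; Umar 1/8; Widad 1/12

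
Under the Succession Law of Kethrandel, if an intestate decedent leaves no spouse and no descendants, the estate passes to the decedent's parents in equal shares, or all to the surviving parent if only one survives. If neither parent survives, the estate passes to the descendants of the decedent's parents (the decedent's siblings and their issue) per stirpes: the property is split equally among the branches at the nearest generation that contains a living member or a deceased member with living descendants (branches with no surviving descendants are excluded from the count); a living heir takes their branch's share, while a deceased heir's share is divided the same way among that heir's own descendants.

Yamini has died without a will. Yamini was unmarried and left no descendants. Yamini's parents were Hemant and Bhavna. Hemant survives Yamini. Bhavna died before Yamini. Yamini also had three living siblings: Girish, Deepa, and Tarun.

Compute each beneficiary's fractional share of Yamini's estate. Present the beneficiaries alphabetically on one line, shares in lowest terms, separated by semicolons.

Only one parent, Hemant, survives, so Hemant takes the entire estate. The siblings take nothing because a surviving parent has priority.

Hemant 1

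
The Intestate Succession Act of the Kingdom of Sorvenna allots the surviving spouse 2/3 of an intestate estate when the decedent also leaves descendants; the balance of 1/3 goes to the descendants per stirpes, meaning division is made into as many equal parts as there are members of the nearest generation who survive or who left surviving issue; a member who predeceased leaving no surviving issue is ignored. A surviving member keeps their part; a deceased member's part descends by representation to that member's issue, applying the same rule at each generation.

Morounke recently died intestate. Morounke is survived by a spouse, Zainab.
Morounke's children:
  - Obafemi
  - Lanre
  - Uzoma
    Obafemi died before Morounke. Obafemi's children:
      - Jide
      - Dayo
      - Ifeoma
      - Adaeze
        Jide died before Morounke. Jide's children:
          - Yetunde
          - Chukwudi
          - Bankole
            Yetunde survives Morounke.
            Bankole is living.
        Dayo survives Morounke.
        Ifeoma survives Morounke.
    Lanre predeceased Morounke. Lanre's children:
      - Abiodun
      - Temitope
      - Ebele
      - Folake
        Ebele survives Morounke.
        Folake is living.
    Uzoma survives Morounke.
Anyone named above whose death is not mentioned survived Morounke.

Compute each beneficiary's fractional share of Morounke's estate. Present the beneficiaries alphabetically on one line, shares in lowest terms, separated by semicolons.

Abiodun 1/36; Adaeze 1/36; Bankole 1/108; Chukwudi 1/108; Dayo 1/36; Ebele 1/36; Folake 1/36; Ifeoma 1/36; Temitope 1/36; Uzoma 1/9; Yetunde 1/108; Zainab 2/3

Zainab, as surviving spouse, takes 2/3.
The remaining 1/3 passes to Morounke's descendants per stirpes.
The 1/3 is divided into 3 equal shares of 1/9 among Obafemi, Lanre, Uzoma.
Obafemi predeceased; the 1/9 allotted to Obafemi's branch passes to Obafemi's issue by representation.
The 1/9 is divided into 4 equal shares of 1/36 among Jide, Dayo, Ifeoma, Adaeze.
Jide predeceased; the 1/36 allotted to Jide's branch passes to Jide's issue by representation.
The 1/36 is divided into 3 equal shares of 1/108 among Yetunde, Chukwudi, Bankole.
Yetunde is living and takes 1/108.
Chukwudi is living and takes 1/108.
Bankole is living and takes 1/108.
Dayo is living and takes 1/36.
Ifeoma is living and takes 1/36.
Adaeze is living and takes 1/36.
Lanre predeceased; the 1/9 allotted to Lanre's branch passes to Lanre's issue by representation.
The 1/9 is divided into 4 equal shares of 1/36 among Abiodun, Temitope, Ebele, Folake.
Abiodun is living and takes 1/36.
Temitope is living and takes 1/36.
Ebele is living and takes 1/36.
Folake is living and takes 1/36.
Uzoma is living and takes 1/9.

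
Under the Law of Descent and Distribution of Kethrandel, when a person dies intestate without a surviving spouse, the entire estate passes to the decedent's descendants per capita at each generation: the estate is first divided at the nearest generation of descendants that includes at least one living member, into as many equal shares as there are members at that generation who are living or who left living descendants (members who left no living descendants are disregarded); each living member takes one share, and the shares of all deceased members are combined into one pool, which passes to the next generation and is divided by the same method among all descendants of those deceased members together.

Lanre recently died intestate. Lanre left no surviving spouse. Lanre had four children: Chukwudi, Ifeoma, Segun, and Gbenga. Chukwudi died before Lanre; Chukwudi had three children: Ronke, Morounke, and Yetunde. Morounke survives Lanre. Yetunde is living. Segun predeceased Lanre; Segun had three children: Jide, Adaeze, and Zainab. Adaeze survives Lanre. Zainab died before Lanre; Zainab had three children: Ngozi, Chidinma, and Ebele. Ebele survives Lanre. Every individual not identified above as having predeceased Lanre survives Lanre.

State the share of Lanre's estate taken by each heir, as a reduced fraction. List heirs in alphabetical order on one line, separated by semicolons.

Adaeze 1/12; Chidinma 1/36; Ebele 1/36; Gbenga 1/4; Ifeoma 1/4; Jide 1/12; Morounke 1/12; Ngozi 1/36; Ronke 1/12; Yetunde 1/12

There is no surviving spouse, so the entire estate passes to Lanre's descendants per capita at each generation.
At generation 1 (Chukwudi, Ifeoma, Segun, Gbenga) there are 4 shares of (1)/4 = 1/4 each.
Living: Ifeoma and Gbenga — each takes 1/4.
Deceased: Chukwudi and Segun. Their combined 1/2 is pooled and carried to generation 2.
At generation 2 (Ronke, Morounke, Yetunde, Jide, Adaeze, Zainab) there are 6 shares of (1/2)/6 = 1/12 each.
Living: Ronke, Morounke, Yetunde, Jide, and Adaeze — each takes 1/12.
Deceased: Zainab. That 1/12 share is carried to generation 3.
At generation 3 (Ngozi, Chidinma, Ebele) there are 3 shares of (1/12)/3 = 1/36 each.
Living: Ngozi, Chidinma, and Ebele — each takes 1/36.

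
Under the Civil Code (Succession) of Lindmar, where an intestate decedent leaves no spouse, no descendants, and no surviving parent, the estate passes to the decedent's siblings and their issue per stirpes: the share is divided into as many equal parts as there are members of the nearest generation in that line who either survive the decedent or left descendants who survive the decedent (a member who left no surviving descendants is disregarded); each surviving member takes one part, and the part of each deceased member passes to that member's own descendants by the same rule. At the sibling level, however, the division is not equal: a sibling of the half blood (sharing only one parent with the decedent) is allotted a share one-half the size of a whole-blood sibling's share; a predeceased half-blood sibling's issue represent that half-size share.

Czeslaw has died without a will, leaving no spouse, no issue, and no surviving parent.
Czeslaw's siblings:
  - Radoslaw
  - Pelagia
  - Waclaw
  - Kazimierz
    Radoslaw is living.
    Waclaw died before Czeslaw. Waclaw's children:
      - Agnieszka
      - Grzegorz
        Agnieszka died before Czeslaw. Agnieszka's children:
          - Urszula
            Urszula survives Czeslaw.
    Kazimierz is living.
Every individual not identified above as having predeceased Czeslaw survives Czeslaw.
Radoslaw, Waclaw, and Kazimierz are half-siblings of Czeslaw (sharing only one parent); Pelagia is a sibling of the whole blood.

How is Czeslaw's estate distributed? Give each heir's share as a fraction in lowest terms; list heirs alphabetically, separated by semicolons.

Grzegorz 1/10; Kazimierz 1/5; Pelagia 2/5; Radoslaw 1/5; Urszula 1/10

No spouse, descendants, or parent survives, so the estate passes to Czeslaw's siblings per stirpes.
Half-blood siblings count for one-half the weight of whole-blood siblings at the initial division.
Dividing 1 in proportion to weights (total weight 5/2): Radoslaw (weight 1/2) → 1/5; Pelagia (weight 1) → 2/5; Waclaw (weight 1/2) → 1/5; Kazimierz (weight 1/2) → 1/5.
Radoslaw is living and takes 1/5.
Pelagia is living and takes 2/5.
Waclaw predeceased; the 1/5 allotted to Waclaw's branch passes to Waclaw's issue by representation.
The 1/5 is divided into 2 equal shares of 1/10 among Agnieszka, Grzegorz.
Agnieszka predeceased; the 1/10 allotted to Agnieszka's branch passes to Agnieszka's issue by representation.
Urszula is the sole taker at this level and receives the full 1/10.
Grzegorz is living and takes 1/10.
Kazimierz is living and takes 1/5.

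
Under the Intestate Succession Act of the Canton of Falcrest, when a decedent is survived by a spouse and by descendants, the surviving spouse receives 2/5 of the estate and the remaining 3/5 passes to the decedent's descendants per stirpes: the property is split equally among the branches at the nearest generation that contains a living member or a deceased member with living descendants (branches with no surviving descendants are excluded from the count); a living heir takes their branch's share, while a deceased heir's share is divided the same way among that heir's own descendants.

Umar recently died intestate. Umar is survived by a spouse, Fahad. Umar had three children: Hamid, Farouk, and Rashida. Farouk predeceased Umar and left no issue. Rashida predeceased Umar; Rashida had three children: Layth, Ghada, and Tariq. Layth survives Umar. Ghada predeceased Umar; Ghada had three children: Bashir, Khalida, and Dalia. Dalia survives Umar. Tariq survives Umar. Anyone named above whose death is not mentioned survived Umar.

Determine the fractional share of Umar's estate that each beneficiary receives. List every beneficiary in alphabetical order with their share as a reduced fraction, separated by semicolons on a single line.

Bashir 1/30; Dalia 1/30; Fahad 2/5; Hamid 3/10; Khalida 1/30; Layth 1/10; Tariq 1/10

Fahad, as surviving spouse, takes 2/5.
The remaining 3/5 passes to Umar's descendants per stirpes.
Farouk left no surviving issue, so that branch lapses and is disregarded.
The 3/5 is divided into 2 equal shares of 3/10 among Hamid, Rashida.
Hamid is living and takes 3/10.
Rashida predeceased; the 3/10 allotted to Rashida's branch passes to Rashida's issue by representation.
The 3/10 is divided into 3 equal shares of 1/10 among Layth, Ghada, Tariq.
Layth is living and takes 1/10.
Ghada predeceased; the 1/10 allotted to Ghada's branch passes to Ghada's issue by representation.
The 1/10 is divided into 3 equal shares of 1/30 among Bashir, Khalida, Dalia.
Bashir is living and takes 1/30.
Khalida is living and takes 1/30.
Dalia is living and takes 1/30.
Tariq is living and takes 1/10.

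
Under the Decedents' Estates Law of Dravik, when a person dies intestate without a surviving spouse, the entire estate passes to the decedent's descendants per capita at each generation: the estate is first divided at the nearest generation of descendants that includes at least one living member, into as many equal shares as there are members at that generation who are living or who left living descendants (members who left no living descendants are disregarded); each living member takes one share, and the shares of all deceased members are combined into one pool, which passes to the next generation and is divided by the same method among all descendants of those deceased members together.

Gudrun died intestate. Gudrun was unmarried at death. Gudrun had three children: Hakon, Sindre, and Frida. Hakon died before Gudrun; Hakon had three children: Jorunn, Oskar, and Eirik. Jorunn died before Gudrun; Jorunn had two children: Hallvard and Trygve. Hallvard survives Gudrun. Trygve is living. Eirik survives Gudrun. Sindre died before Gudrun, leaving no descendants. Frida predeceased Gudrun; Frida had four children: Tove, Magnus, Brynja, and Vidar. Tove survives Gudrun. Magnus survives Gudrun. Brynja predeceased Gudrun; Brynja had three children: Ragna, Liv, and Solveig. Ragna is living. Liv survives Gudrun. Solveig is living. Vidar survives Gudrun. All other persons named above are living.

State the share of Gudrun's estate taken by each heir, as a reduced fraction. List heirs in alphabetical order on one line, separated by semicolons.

There is no surviving spouse, so the entire estate passes to Gudrun's descendants per capita at each generation.
No one at generation 1 (Hakon, Frida) is living; moving to the next generation.
At generation 2 (Jorunn, Oskar, Eirik, Tove, Magnus, Brynja, Vidar) there are 7 shares of (1)/7 = 1/7 each.
Living: Oskar, Eirik, Tove, Magnus, and Vidar — each takes 1/7.
Deceased: Jorunn and Brynja. Their combined 2/7 is pooled and carried to generation 3.
At generation 3 (Hallvard, Trygve, Ragna, Liv, Solveig) there are 5 shares of (2/7)/5 = 2/35 each.
Living: Hallvard, Trygve, Ragna, Liv, and Solveig — each takes 2/35.

Eirik 1/7; Hallvard 2/35; Liv 2/35; Magnus 1/7; Oskar 1/7; Ragna 2/35; Solveig 2/35; Tove 1/7; Trygve 2/35; Vidar 1/7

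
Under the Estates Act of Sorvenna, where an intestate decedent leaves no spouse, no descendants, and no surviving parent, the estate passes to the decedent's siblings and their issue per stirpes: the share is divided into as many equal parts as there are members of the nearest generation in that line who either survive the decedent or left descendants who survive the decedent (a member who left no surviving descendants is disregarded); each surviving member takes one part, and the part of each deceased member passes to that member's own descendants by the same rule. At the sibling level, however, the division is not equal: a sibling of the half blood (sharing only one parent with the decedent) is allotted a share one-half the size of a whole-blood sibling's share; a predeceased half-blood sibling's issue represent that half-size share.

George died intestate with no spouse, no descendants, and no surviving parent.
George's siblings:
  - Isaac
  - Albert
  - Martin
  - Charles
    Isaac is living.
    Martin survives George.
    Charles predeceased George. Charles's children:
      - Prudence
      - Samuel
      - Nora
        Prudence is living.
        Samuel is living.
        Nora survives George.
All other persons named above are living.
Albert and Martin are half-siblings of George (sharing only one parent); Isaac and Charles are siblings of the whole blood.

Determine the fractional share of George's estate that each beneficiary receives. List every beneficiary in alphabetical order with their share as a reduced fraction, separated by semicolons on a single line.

No spouse, descendants, or parent survives, so the estate passes to George's siblings per stirpes.
Half-blood siblings count for one-half the weight of whole-blood siblings at the initial division.
Dividing 1 in proportion to weights (total weight 3): Isaac (weight 1) → 1/3; Albert (weight 1/2) → 1/6; Martin (weight 1/2) → 1/6; Charles (weight 1) → 1/3.
Isaac is living and takes 1/3.
Albert is living and takes 1/6.
Martin is living and takes 1/6.
Charles predeceased; the 1/3 allotted to Charles's branch passes to Charles's issue by representation.
The 1/3 is divided into 3 equal shares of 1/9 among Prudence, Samuel, Nora.
Prudence is living and takes 1/9.
Samuel is living and takes 1/9.
Nora is living and takes 1/9.

Albert 1/6; Isaac 1/3; Martin 1/6; Nora 1/9; Prudence 1/9; Samuel 1/9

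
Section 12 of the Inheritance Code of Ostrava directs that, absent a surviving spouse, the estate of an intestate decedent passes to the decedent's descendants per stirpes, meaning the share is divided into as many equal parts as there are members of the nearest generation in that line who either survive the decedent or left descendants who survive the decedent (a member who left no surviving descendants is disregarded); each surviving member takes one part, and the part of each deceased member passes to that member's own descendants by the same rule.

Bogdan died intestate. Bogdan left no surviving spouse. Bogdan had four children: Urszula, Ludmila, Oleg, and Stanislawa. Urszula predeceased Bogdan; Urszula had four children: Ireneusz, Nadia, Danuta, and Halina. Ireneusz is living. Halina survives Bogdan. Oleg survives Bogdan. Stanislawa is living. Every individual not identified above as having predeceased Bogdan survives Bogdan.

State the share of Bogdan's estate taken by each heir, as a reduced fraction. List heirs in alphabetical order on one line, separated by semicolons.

Danuta 1/16; Halina 1/16; Ireneusz 1/16; Ludmila 1/4; Nadia 1/16; Oleg 1/4; Stanislawa 1/4

There is no surviving spouse, so the entire estate passes to Bogdan's descendants per stirpes.
The estate is divided into 4 equal shares of 1/4 among Urszula, Ludmila, Oleg, Stanislawa.
Urszula predeceased; the 1/4 allotted to Urszula's branch passes to Urszula's issue by representation.
The 1/4 is divided into 4 equal shares of 1/16 among Ireneusz, Nadia, Danuta, Halina.
Ireneusz is living and takes 1/16.
Nadia is living and takes 1/16.
Danuta is living and takes 1/16.
Halina is living and takes 1/16.
Ludmila is living and takes 1/4.
Oleg is living and takes 1/4.
Stanislawa is living and takes 1/4.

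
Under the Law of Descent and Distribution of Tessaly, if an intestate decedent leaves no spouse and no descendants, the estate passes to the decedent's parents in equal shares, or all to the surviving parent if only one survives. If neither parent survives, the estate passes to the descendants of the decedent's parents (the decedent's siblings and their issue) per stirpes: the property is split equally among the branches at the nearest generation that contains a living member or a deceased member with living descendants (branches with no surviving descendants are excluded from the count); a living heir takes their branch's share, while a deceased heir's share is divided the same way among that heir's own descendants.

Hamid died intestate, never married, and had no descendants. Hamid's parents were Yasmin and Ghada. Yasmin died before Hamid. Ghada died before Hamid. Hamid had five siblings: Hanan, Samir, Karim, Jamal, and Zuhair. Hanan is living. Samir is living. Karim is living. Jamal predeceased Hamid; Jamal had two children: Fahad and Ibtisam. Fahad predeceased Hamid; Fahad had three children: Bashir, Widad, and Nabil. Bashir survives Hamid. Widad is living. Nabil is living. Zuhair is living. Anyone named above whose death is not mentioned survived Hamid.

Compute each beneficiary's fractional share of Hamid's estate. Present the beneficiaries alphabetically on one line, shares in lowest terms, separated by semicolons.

Bashir 1/30; Hanan 1/5; Ibtisam 1/10; Karim 1/5; Nabil 1/30; Samir 1/5; Widad 1/30; Zuhair 1/5

Neither parent survives and there are no descendants, so the estate passes to Hamid's siblings and their issue per stirpes.
The estate is divided into 5 equal shares of 1/5 among Hanan, Samir, Karim, Jamal, Zuhair.
Hanan is living and takes 1/5.
Samir is living and takes 1/5.
Karim is living and takes 1/5.
Jamal predeceased; the 1/5 allotted to Jamal's branch passes to Jamal's issue by representation.
The 1/5 is divided into 2 equal shares of 1/10 among Fahad, Ibtisam.
Fahad predeceased; the 1/10 allotted to Fahad's branch passes to Fahad's issue by representation.
The 1/10 is divided into 3 equal shares of 1/30 among Bashir, Widad, Nabil.
Bashir is living and takes 1/30.
Widad is living and takes 1/30.
Nabil is living and takes 1/30.
Ibtisam is living and takes 1/10.
Zuhair is living and takes 1/5.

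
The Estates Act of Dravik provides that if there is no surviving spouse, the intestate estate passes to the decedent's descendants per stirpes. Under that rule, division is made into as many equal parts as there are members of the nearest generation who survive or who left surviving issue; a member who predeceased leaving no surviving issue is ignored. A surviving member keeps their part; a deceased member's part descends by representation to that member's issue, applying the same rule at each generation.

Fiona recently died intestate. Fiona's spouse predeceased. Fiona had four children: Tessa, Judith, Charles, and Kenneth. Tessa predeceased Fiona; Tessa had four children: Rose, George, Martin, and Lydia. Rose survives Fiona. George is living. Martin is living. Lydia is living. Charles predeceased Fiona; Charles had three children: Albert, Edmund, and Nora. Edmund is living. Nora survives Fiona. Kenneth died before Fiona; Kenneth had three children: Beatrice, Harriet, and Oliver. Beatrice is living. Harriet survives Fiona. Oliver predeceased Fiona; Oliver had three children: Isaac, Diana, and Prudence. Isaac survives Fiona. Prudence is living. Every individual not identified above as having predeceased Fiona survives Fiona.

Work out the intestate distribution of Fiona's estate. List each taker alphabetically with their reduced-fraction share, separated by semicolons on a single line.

Albert 1/12; Beatrice 1/12; Diana 1/36; Edmund 1/12; George 1/16; Harriet 1/12; Isaac 1/36; Judith 1/4; Lydia 1/16; Martin 1/16; Nora 1/12; Prudence 1/36; Rose 1/16

There is no surviving spouse, so the entire estate passes to Fiona's descendants per stirpes.
The estate is divided into 4 equal shares of 1/4 among Tessa, Judith, Charles, Kenneth.
Tessa predeceased; the 1/4 allotted to Tessa's branch passes to Tessa's issue by representation.
The 1/4 is divided into 4 equal shares of 1/16 among Rose, George, Martin, Lydia.
Rose is living and takes 1/16.
George is living and takes 1/16.
Martin is living and takes 1/16.
Lydia is living and takes 1/16.
Judith is living and takes 1/4.
Charles predeceased; the 1/4 allotted to Charles's branch passes to Charles's issue by representation.
The 1/4 is divided into 3 equal shares of 1/12 among Albert, Edmund, Nora.
Albert is living and takes 1/12.
Edmund is living and takes 1/12.
Nora is living and takes 1/12.
Kenneth predeceased; the 1/4 allotted to Kenneth's branch passes to Kenneth's issue by representation.
The 1/4 is divided into 3 equal shares of 1/12 among Beatrice, Harriet, Oliver.
Beatrice is living and takes 1/12.
Harriet is living and takes 1/12.
Oliver predeceased; the 1/12 allotted to Oliver's branch passes to Oliver's issue by representation.
The 1/12 is divided into 3 equal shares of 1/36 among Isaac, Diana, Prudence.
Isaac is living and takes 1/36.
Diana is living and takes 1/36.
Prudence is living and takes 1/36.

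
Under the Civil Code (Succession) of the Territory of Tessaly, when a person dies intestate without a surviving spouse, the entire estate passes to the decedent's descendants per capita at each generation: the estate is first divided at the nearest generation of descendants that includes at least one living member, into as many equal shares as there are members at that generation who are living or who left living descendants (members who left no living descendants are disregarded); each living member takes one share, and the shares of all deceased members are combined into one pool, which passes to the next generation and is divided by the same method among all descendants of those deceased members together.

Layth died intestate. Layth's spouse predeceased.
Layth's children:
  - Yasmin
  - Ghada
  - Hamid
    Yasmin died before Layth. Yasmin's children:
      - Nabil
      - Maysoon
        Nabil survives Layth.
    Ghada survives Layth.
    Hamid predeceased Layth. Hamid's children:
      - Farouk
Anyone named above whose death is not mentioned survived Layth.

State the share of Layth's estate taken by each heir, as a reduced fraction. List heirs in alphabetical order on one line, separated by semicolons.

Farouk 2/9; Ghada 1/3; Maysoon 2/9; Nabil 2/9

There is no surviving spouse, so the entire estate passes to Layth's descendants per capita at each generation.
At generation 1 (Yasmin, Ghada, Hamid) there are 3 shares of (1)/3 = 1/3 each.
Living: Ghada — each takes 1/3.
Deceased: Yasmin and Hamid. Their combined 2/3 is pooled and carried to generation 2.
At generation 2 (Nabil, Maysoon, Farouk) there are 3 shares of (2/3)/3 = 2/9 each.
Living: Nabil, Maysoon, and Farouk — each takes 2/9.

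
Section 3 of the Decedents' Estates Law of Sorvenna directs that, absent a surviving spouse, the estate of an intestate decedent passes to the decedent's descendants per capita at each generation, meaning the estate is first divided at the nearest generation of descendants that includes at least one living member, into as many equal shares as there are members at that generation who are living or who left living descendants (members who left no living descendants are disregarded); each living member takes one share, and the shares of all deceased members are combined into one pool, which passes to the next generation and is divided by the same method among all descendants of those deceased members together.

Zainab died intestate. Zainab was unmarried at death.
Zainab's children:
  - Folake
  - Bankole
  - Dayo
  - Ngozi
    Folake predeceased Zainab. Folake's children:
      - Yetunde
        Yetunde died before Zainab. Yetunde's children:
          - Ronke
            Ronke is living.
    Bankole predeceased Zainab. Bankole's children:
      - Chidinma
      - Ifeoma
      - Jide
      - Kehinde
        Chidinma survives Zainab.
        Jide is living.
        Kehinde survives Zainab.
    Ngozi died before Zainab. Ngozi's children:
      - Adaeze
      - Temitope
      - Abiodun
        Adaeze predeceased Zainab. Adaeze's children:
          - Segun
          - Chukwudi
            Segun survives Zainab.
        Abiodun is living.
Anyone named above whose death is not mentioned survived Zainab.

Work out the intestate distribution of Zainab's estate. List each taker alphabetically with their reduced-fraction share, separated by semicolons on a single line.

Abiodun 3/32; Chidinma 3/32; Chukwudi 1/16; Dayo 1/4; Ifeoma 3/32; Jide 3/32; Kehinde 3/32; Ronke 1/16; Segun 1/16; Temitope 3/32

There is no surviving spouse, so the entire estate passes to Zainab's descendants per capita at each generation.
At generation 1 (Folake, Bankole, Dayo, Ngozi) there are 4 shares of (1)/4 = 1/4 each.
Living: Dayo — each takes 1/4.
Deceased: Folake, Bankole, and Ngozi. Their combined 3/4 is pooled and carried to generation 2.
At generation 2 (Yetunde, Chidinma, Ifeoma, Jide, Kehinde, Adaeze, Temitope, Abiodun) there are 8 shares of (3/4)/8 = 3/32 each.
Living: Chidinma, Ifeoma, Jide, Kehinde, Temitope, and Abiodun — each takes 3/32.
Deceased: Yetunde and Adaeze. Their combined 3/16 is pooled and carried to generation 3.
At generation 3 (Ronke, Segun, Chukwudi) there are 3 shares of (3/16)/3 = 1/16 each.
Living: Ronke, Segun, and Chukwudi — each takes 1/16.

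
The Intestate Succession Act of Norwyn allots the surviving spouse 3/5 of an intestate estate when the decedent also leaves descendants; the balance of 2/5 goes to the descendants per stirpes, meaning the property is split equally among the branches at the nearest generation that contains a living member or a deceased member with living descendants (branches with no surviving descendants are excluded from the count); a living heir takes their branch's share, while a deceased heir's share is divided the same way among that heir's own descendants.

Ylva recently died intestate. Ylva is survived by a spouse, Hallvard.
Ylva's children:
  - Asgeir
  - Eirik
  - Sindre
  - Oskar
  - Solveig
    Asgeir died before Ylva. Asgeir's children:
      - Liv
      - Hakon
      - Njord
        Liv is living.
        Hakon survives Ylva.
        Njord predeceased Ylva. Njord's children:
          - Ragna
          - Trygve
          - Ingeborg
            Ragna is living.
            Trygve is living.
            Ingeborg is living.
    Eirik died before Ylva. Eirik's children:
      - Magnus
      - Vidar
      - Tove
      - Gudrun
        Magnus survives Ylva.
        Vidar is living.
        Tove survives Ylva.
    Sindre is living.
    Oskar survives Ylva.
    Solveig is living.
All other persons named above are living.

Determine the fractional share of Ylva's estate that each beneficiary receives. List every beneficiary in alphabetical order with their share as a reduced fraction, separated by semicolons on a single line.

Hallvard, as surviving spouse, takes 3/5.
The remaining 2/5 passes to Ylva's descendants per stirpes.
The 2/5 is divided into 5 equal shares of 2/25 among Asgeir, Eirik, Sindre, Oskar, Solveig.
Asgeir predeceased; the 2/25 allotted to Asgeir's branch passes to Asgeir's issue by representation.
The 2/25 is divided into 3 equal shares of 2/75 among Liv, Hakon, Njord.
Liv is living and takes 2/75.
Hakon is living and takes 2/75.
Njord predeceased; the 2/75 allotted to Njord's branch passes to Njord's issue by representation.
The 2/75 is divided into 3 equal shares of 2/225 among Ragna, Trygve, Ingeborg.
Ragna is living and takes 2/225.
Trygve is living and takes 2/225.
Ingeborg is living and takes 2/225.
Eirik predeceased; the 2/25 allotted to Eirik's branch passes to Eirik's issue by representation.
The 2/25 is divided into 4 equal shares of 1/50 among Magnus, Vidar, Tove, Gudrun.
Magnus is living and takes 1/50.
Vidar is living and takes 1/50.
Tove is living and takes 1/50.
Gudrun is living and takes 1/50.
Sindre is living and takes 2/25.
Oskar is living and takes 2/25.
Solveig is living and takes 2/25.

Gudrun 1/50; Hakon 2/75; Hallvard 3/5; Ingeborg 2/225; Liv 2/75; Magnus 1/50; Oskar 2/25; Ragna 2/225; Sindre 2/25; Solveig 2/25; Tove 1/50; Trygve 2/225; Vidar 1/50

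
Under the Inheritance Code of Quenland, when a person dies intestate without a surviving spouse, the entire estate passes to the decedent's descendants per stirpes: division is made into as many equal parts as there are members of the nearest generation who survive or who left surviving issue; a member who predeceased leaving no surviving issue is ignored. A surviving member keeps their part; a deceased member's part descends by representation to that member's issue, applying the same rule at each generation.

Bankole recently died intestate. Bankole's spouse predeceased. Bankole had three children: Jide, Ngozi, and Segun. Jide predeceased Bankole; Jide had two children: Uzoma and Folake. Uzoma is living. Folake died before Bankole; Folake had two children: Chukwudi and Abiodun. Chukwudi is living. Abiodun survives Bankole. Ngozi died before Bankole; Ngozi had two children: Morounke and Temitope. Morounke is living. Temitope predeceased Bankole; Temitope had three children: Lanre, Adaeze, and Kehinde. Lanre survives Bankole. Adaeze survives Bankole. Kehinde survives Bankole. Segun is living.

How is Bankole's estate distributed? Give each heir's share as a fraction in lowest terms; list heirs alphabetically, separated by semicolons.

Abiodun 1/12; Adaeze 1/18; Chukwudi 1/12; Kehinde 1/18; Lanre 1/18; Morounke 1/6; Segun 1/3; Uzoma 1/6

There is no surviving spouse, so the entire estate passes to Bankole's descendants per stirpes.
The estate is divided into 3 equal shares of 1/3 among Jide, Ngozi, Segun.
Jide predeceased; the 1/3 allotted to Jide's branch passes to Jide's issue by representation.
The 1/3 is divided into 2 equal shares of 1/6 among Uzoma, Folake.
Uzoma is living and takes 1/6.
Folake predeceased; the 1/6 allotted to Folake's branch passes to Folake's issue by representation.
The 1/6 is divided into 2 equal shares of 1/12 among Chukwudi, Abiodun.
Chukwudi is living and takes 1/12.
Abiodun is living and takes 1/12.
Ngozi predeceased; the 1/3 allotted to Ngozi's branch passes to Ngozi's issue by representation.
The 1/3 is divided into 2 equal shares of 1/6 among Morounke, Temitope.
Morounke is living and takes 1/6.
Temitope predeceased; the 1/6 allotted to Temitope's branch passes to Temitope's issue by representation.
The 1/6 is divided into 3 equal shares of 1/18 among Lanre, Adaeze, Kehinde.
Lanre is living and takes 1/18.
Adaeze is living and takes 1/18.
Kehinde is living and takes 1/18.
Segun is living and takes 1/3.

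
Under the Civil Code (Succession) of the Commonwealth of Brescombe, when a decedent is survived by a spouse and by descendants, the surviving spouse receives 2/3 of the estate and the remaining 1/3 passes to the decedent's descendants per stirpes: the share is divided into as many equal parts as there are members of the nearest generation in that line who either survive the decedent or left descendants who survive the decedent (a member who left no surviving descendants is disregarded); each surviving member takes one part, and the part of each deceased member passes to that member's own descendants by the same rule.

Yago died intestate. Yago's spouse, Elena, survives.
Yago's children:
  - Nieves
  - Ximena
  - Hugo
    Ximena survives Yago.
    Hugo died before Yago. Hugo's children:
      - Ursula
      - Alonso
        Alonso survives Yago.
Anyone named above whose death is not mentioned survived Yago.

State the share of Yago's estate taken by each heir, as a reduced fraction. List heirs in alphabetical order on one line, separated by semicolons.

Elena, as surviving spouse, takes 2/3.
The remaining 1/3 passes to Yago's descendants per stirpes.
The 1/3 is divided into 3 equal shares of 1/9 among Nieves, Ximena, Hugo.
Nieves is living and takes 1/9.
Ximena is living and takes 1/9.
Hugo predeceased; the 1/9 allotted to Hugo's branch passes to Hugo's issue by representation.
The 1/9 is divided into 2 equal shares of 1/18 among Ursula, Alonso.
Ursula is living and takes 1/18.
Alonso is living and takes 1/18.

Alonso 1/18; Elena 2/3; Nieves 1/9; Ursula 1/18; Ximena 1/9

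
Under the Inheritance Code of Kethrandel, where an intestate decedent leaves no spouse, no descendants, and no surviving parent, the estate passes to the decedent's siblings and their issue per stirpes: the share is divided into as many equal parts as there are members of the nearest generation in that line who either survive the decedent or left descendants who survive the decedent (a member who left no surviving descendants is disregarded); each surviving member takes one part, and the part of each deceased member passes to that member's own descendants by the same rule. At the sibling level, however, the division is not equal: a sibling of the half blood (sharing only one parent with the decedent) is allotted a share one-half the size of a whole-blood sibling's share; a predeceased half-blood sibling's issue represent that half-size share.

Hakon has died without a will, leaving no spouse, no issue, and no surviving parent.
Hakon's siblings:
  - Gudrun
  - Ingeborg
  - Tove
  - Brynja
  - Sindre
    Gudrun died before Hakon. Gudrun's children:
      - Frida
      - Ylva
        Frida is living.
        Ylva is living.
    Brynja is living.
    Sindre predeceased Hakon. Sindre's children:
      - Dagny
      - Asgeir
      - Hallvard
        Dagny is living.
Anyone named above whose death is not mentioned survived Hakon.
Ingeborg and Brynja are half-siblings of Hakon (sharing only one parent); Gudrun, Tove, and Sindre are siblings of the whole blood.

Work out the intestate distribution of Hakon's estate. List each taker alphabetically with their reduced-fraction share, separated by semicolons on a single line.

No spouse, descendants, or parent survives, so the estate passes to Hakon's siblings per stirpes.
Half-blood siblings count for one-half the weight of whole-blood siblings at the initial division.
Dividing 1 in proportion to weights (total weight 4): Gudrun (weight 1) → 1/4; Ingeborg (weight 1/2) → 1/8; Tove (weight 1) → 1/4; Brynja (weight 1/2) → 1/8; Sindre (weight 1) → 1/4.
Gudrun predeceased; the 1/4 allotted to Gudrun's branch passes to Gudrun's issue by representation.
The 1/4 is divided into 2 equal shares of 1/8 among Frida, Ylva.
Frida is living and takes 1/8.
Ylva is living and takes 1/8.
Ingeborg is living and takes 1/8.
Tove is living and takes 1/4.
Brynja is living and takes 1/8.
Sindre predeceased; the 1/4 allotted to Sindre's branch passes to Sindre's issue by representation.
The 1/4 is divided into 3 equal shares of 1/12 among Dagny, Asgeir, Hallvard.
Dagny is living and takes 1/12.
Asgeir is living and takes 1/12.
Hallvard is living and takes 1/12.

Asgeir 1/12; Brynja 1/8; Dagny 1/12; Frida 1/8; Hallvard 1/12; Ingeborg 1/8; Tove 1/4; Ylva 1/8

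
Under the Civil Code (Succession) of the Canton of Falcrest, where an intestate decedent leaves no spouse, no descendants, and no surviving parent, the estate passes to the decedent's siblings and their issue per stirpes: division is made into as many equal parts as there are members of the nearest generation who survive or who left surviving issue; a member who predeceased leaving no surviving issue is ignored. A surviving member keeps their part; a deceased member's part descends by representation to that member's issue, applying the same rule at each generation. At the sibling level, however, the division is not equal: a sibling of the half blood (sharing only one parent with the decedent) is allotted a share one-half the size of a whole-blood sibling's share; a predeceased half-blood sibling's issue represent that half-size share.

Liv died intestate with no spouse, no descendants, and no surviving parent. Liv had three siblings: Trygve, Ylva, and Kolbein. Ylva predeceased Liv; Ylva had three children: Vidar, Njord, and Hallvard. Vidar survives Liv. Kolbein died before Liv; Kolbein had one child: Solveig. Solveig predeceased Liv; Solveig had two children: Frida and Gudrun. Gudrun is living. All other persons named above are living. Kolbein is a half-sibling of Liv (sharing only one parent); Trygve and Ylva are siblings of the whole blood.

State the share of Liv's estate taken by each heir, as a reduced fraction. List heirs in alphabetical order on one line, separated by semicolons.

No spouse, descendants, or parent survives, so the estate passes to Liv's siblings per stirpes.
Half-blood siblings count for one-half the weight of whole-blood siblings at the initial division.
Dividing 1 in proportion to weights (total weight 5/2): Trygve (weight 1) → 2/5; Ylva (weight 1) → 2/5; Kolbein (weight 1/2) → 1/5.
Trygve is living and takes 2/5.
Ylva predeceased; the 2/5 allotted to Ylva's branch passes to Ylva's issue by representation.
The 2/5 is divided into 3 equal shares of 2/15 among Vidar, Njord, Hallvard.
Vidar is living and takes 2/15.
Njord is living and takes 2/15.
Hallvard is living and takes 2/15.
Kolbein predeceased; the 1/5 allotted to Kolbein's branch passes to Kolbein's issue by representation.
Solveig's line is the sole branch at this level, so the full 1/5 passes to Solveig's issue by representation.
The 1/5 is divided into 2 equal shares of 1/10 among Frida, Gudrun.
Frida is living and takes 1/10.
Gudrun is living and takes 1/10.

Frida 1/10; Gudrun 1/10; Hallvard 2/15; Njord 2/15; Trygve 2/5; Vidar 2/15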